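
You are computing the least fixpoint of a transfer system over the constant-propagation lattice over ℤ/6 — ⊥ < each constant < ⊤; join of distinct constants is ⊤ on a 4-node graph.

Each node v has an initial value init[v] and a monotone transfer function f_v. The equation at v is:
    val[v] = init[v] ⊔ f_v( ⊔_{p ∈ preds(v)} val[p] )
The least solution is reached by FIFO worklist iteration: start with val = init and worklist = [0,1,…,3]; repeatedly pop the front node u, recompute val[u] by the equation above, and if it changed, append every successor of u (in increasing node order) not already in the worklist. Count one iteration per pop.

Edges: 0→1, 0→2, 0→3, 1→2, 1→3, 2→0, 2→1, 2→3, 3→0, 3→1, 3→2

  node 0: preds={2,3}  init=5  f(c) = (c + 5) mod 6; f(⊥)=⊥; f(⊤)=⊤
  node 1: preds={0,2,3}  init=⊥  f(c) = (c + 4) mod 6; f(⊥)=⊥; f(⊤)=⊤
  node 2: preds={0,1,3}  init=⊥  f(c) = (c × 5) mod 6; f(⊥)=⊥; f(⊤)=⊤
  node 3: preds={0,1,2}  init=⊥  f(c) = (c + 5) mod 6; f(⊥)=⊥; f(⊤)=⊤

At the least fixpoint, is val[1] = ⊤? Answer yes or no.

yes

Trace (8 dequeues):
  [1] u=0 | in ⊥ | out 5 | ==
  [2] u=1 | in 5 | out 3 | prev ⊥ | push {}
  [3] u=2 | in ⊤ | out ⊤ | prev ⊥ | push {0,1}
  [4] u=3 | in ⊤ | out ⊤ | prev ⊥ | push {2}
  [5] u=0 | in ⊤ | out ⊤ | prev 5 | push {3}
  [6] u=1 | in ⊤ | out ⊤ | prev 3 | push {}
  [7] u=2 | in ⊤ | out ⊤ | ==
  [8] u=3 | in ⊤ | out ⊤ | ==

Converged values:
  [0] ⊤
  [1] ⊤
  [2] ⊤
  [3] ⊤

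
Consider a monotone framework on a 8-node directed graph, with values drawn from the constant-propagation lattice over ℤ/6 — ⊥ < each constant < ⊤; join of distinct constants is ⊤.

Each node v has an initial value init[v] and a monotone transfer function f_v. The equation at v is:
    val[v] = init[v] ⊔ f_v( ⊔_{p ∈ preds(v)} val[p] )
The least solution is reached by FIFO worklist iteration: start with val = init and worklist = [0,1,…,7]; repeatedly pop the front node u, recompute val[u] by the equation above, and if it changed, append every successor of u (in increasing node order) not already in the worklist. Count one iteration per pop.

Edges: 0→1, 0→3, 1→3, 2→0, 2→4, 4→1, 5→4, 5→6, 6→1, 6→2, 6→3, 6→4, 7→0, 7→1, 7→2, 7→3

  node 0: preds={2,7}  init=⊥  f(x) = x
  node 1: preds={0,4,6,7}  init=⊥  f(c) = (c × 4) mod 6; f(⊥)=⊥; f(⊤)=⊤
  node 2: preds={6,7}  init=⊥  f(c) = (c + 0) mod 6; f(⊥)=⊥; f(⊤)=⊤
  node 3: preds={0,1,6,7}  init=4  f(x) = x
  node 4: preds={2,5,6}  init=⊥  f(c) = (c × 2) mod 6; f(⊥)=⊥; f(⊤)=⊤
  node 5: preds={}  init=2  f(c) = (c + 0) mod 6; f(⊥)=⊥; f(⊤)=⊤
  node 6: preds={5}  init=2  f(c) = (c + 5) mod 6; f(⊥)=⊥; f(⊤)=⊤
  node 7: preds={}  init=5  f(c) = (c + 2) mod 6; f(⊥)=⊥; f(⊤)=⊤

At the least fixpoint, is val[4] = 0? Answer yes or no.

Worklist (13 pops):
  #1 pop 0: in=5 → 5 (was ⊥); enqueue []
  #2 pop 1: in=⊤ → ⊤ (was ⊥); enqueue []
  #3 pop 2: in=⊤ → ⊤ (was ⊥); enqueue [0]
  #4 pop 3: in=⊤ → ⊤ (was 4); enqueue []
  #5 pop 4: in=⊤ → ⊤ (was ⊥); enqueue [1]
  #6 pop 5: in=⊥ → 2 (no change)
  #7 pop 6: in=2 → ⊤ (was 2); enqueue [2,3,4]
  #8 pop 7: in=⊥ → 5 (no change)
  #9 pop 0: in=⊤ → ⊤ (was 5); enqueue []
  #10 pop 1: in=⊤ → ⊤ (no change)
  #11 pop 2: in=⊤ → ⊤ (no change)
  #12 pop 3: in=⊤ → ⊤ (no change)
  #13 pop 4: in=⊤ → ⊤ (no change)

Fixpoint:
  val[0] = ⊤
  val[1] = ⊤
  val[2] = ⊤
  val[3] = ⊤
  val[4] = ⊤
  val[5] = 2
  val[6] = ⊤
  val[7] = 5

no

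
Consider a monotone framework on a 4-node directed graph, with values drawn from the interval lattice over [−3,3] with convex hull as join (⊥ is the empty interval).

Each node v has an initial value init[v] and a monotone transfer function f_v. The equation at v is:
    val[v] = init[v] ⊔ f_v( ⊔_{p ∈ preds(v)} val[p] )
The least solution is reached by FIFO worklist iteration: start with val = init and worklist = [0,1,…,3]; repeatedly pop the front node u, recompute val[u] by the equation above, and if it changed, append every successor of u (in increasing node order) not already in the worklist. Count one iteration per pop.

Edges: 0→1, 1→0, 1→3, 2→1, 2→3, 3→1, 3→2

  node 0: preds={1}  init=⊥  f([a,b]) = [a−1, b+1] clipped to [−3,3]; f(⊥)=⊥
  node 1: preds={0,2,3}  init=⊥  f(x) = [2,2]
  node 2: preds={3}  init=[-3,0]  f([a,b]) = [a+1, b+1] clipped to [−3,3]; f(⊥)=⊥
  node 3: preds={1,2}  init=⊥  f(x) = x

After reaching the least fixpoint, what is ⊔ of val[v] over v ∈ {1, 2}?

Worklist (11 pops):
  #1 pop 0: in=⊥ → ⊥ (no change)
  #2 pop 1: in=[-3,0] → [2,2] (was ⊥); enqueue [0]
  #3 pop 2: in=⊥ → [-3,0] (no change)
  #4 pop 3: in=[-3,2] → [-3,2] (was ⊥); enqueue [1,2]
  #5 pop 0: in=[2,2] → [1,3] (was ⊥); enqueue []
  #6 pop 1: in=[-3,3] → [2,2] (no change)
  #7 pop 2: in=[-3,2] → [-3,3] (was [-3,0]); enqueue [1,3]
  #8 pop 1: in=[-3,3] → [2,2] (no change)
  #9 pop 3: in=[-3,3] → [-3,3] (was [-3,2]); enqueue [1,2]
  #10 pop 1: in=[-3,3] → [2,2] (no change)
  #11 pop 2: in=[-3,3] → [-3,3] (no change)

Fixpoint:
  val[0] = [1,3]
  val[1] = [2,2]
  val[2] = [-3,3]
  val[3] = [-3,3]

[-3,3]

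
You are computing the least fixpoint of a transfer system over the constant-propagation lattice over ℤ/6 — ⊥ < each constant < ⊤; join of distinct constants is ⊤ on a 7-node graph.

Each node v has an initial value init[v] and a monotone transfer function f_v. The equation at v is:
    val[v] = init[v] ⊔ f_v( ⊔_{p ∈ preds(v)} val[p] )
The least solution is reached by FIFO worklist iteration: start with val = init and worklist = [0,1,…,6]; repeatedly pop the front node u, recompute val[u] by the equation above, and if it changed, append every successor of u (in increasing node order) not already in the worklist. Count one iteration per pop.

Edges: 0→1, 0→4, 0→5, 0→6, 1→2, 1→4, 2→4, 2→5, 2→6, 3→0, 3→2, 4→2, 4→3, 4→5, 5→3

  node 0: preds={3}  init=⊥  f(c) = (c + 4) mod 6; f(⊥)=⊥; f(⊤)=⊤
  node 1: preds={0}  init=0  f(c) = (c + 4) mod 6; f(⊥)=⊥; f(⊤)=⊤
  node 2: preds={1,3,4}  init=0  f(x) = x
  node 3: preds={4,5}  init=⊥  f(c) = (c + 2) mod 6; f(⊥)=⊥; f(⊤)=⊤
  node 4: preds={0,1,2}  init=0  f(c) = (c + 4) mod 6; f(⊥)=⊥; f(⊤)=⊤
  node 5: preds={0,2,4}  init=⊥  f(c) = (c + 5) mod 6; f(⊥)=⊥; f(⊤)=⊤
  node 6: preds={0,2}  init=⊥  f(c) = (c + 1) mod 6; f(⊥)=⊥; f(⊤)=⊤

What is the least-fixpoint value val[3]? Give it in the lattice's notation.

⊤

Iteration log — 20 steps:
  step 1. node 0  ⊔preds=⊥  new=⊥  stable
  step 2. node 1  ⊔preds=⊥  new=0  stable
  step 3. node 2  ⊔preds=0  new=0  stable
  step 4. node 3  ⊔preds=0  new=2  old=⊥  +wl: 0,2
  step 5. node 4  ⊔preds=0  new=⊤  old=0  +wl: 3
  step 6. node 5  ⊔preds=⊤  new=⊤  old=⊥  +wl: 
  step 7. node 6  ⊔preds=0  new=1  old=⊥  +wl: 
  step 8. node 0  ⊔preds=2  new=0  old=⊥  +wl: 1,4,5,6
  step 9. node 2  ⊔preds=⊤  new=⊤  old=0  +wl: 
  step 10. node 3  ⊔preds=⊤  new=⊤  old=2  +wl: 0,2
  step 11. node 1  ⊔preds=0  new=⊤  old=0  +wl: 
  step 12. node 4  ⊔preds=⊤  new=⊤  stable
  step 13. node 5  ⊔preds=⊤  new=⊤  stable
  step 14. node 6  ⊔preds=⊤  new=⊤  old=1  +wl: 
  step 15. node 0  ⊔preds=⊤  new=⊤  old=0  +wl: 1,4,5,6
  step 16. node 2  ⊔preds=⊤  new=⊤  stable
  step 17. node 1  ⊔preds=⊤  new=⊤  stable
  step 18. node 4  ⊔preds=⊤  new=⊤  stable
  step 19. node 5  ⊔preds=⊤  new=⊤  stable
  step 20. node 6  ⊔preds=⊤  new=⊤  stable

Least fixpoint reached:
  node 0: ⊤
  node 1: ⊤
  node 2: ⊤
  node 3: ⊤
  node 4: ⊤
  node 5: ⊤
  node 6: ⊤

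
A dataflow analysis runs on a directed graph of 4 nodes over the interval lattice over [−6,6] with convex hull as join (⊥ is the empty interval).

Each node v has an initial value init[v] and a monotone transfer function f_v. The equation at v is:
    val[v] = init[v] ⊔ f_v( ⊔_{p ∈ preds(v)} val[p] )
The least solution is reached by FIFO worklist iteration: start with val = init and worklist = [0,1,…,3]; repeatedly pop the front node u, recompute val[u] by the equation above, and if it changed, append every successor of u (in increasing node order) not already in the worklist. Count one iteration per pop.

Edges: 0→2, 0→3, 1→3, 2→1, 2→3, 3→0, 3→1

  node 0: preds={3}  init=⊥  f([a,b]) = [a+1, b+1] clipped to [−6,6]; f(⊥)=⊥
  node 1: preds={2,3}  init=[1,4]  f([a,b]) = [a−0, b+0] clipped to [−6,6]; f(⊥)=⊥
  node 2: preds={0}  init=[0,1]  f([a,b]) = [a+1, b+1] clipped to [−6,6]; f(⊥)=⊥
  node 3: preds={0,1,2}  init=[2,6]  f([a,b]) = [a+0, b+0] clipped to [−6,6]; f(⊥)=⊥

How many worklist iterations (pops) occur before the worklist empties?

Worklist (8 pops):
  #1 pop 0: in=[2,6] → [3,6] (was ⊥); enqueue []
  #2 pop 1: in=[0,6] → [0,6] (was [1,4]); enqueue []
  #3 pop 2: in=[3,6] → [0,6] (was [0,1]); enqueue [1]
  #4 pop 3: in=[0,6] → [0,6] (was [2,6]); enqueue [0]
  #5 pop 1: in=[0,6] → [0,6] (no change)
  #6 pop 0: in=[0,6] → [1,6] (was [3,6]); enqueue [2,3]
  #7 pop 2: in=[1,6] → [0,6] (no change)
  #8 pop 3: in=[0,6] → [0,6] (no change)

Fixpoint:
  val[0] = [1,6]
  val[1] = [0,6]
  val[2] = [0,6]
  val[3] = [0,6]

8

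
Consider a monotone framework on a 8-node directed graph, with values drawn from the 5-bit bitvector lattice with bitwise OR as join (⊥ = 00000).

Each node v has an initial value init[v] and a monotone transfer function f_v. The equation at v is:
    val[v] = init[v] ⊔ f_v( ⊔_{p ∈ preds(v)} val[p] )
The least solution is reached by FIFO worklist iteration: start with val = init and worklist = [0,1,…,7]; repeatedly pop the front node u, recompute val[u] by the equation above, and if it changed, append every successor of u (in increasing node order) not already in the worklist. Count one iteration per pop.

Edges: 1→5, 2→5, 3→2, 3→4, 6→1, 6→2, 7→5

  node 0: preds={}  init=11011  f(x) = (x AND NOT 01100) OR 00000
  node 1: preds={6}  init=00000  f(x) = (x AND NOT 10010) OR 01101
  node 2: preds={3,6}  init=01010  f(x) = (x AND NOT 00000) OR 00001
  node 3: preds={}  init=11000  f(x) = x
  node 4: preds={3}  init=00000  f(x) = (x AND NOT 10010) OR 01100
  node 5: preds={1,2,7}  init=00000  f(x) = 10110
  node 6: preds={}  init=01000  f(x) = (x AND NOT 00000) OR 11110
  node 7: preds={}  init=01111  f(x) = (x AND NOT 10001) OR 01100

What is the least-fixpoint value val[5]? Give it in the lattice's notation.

Worklist (11 pops):
  #1 pop 0: in=00000 → 11011 (no change)
  #2 pop 1: in=01000 → 01101 (was 00000); enqueue []
  #3 pop 2: in=11000 → 11011 (was 01010); enqueue []
  #4 pop 3: in=00000 → 11000 (no change)
  #5 pop 4: in=11000 → 01100 (was 00000); enqueue []
  #6 pop 5: in=11111 → 10110 (was 00000); enqueue []
  #7 pop 6: in=00000 → 11110 (was 01000); enqueue [1,2]
  #8 pop 7: in=00000 → 01111 (no change)
  #9 pop 1: in=11110 → 01101 (no change)
  #10 pop 2: in=11110 → 11111 (was 11011); enqueue [5]
  #11 pop 5: in=11111 → 10110 (no change)

Fixpoint:
  val[0] = 11011
  val[1] = 01101
  val[2] = 11111
  val[3] = 11000
  val[4] = 01100
  val[5] = 10110
  val[6] = 11110
  val[7] = 01111

10110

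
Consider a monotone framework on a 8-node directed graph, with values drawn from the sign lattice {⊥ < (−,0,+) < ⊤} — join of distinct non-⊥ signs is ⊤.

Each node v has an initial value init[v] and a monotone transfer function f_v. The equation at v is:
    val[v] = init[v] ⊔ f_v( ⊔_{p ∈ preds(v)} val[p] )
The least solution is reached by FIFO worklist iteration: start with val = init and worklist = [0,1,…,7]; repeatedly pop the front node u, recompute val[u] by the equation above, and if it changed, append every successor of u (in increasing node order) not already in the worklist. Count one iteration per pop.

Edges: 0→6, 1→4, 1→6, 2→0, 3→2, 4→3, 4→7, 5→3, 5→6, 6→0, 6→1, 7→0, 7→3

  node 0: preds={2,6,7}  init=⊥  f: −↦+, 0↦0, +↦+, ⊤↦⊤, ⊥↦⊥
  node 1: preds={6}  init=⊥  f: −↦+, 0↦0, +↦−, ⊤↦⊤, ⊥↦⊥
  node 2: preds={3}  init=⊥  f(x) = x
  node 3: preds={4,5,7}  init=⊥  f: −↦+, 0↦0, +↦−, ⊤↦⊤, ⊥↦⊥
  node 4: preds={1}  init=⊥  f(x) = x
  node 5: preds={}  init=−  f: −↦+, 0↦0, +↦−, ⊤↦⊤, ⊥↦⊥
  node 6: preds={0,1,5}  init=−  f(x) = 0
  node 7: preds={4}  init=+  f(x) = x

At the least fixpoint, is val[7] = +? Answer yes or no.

no

Worklist (18 pops):
  #1 pop 0: in=⊤ → ⊤ (was ⊥); enqueue []
  #2 pop 1: in=− → + (was ⊥); enqueue []
  #3 pop 2: in=⊥ → ⊥ (no change)
  #4 pop 3: in=⊤ → ⊤ (was ⊥); enqueue [2]
  #5 pop 4: in=+ → + (was ⊥); enqueue [3]
  #6 pop 5: in=⊥ → − (no change)
  #7 pop 6: in=⊤ → ⊤ (was −); enqueue [0,1]
  #8 pop 7: in=+ → + (no change)
  #9 pop 2: in=⊤ → ⊤ (was ⊥); enqueue []
  #10 pop 3: in=⊤ → ⊤ (no change)
  #11 pop 0: in=⊤ → ⊤ (no change)
  #12 pop 1: in=⊤ → ⊤ (was +); enqueue [4,6]
  #13 pop 4: in=⊤ → ⊤ (was +); enqueue [3,7]
  #14 pop 6: in=⊤ → ⊤ (no change)
  #15 pop 3: in=⊤ → ⊤ (no change)
  #16 pop 7: in=⊤ → ⊤ (was +); enqueue [0,3]
  #17 pop 0: in=⊤ → ⊤ (no change)
  #18 pop 3: in=⊤ → ⊤ (no change)

Fixpoint:
  val[0] = ⊤
  val[1] = ⊤
  val[2] = ⊤
  val[3] = ⊤
  val[4] = ⊤
  val[5] = −
  val[6] = ⊤
  val[7] = ⊤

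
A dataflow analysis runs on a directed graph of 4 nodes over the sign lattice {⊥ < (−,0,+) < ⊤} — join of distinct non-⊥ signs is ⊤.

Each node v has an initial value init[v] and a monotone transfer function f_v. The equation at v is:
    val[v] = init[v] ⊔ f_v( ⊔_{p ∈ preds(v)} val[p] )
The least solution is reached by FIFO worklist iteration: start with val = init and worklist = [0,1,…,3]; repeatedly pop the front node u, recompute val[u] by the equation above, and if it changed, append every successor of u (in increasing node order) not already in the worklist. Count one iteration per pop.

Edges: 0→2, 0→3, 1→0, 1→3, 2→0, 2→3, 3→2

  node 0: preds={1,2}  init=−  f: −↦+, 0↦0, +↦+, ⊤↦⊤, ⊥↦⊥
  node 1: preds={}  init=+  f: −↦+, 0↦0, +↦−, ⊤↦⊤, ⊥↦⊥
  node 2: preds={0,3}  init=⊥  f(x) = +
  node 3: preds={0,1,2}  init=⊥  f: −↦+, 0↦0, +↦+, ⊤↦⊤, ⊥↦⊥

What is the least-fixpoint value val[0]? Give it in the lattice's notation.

Trace (6 dequeues):
  [1] u=0 | in + | out ⊤ | prev − | push {}
  [2] u=1 | in ⊥ | out + | ==
  [3] u=2 | in ⊤ | out + | prev ⊥ | push {0}
  [4] u=3 | in ⊤ | out ⊤ | prev ⊥ | push {2}
  [5] u=0 | in + | out ⊤ | ==
  [6] u=2 | in ⊤ | out + | ==

Converged values:
  [0] ⊤
  [1] +
  [2] +
  [3] ⊤

⊤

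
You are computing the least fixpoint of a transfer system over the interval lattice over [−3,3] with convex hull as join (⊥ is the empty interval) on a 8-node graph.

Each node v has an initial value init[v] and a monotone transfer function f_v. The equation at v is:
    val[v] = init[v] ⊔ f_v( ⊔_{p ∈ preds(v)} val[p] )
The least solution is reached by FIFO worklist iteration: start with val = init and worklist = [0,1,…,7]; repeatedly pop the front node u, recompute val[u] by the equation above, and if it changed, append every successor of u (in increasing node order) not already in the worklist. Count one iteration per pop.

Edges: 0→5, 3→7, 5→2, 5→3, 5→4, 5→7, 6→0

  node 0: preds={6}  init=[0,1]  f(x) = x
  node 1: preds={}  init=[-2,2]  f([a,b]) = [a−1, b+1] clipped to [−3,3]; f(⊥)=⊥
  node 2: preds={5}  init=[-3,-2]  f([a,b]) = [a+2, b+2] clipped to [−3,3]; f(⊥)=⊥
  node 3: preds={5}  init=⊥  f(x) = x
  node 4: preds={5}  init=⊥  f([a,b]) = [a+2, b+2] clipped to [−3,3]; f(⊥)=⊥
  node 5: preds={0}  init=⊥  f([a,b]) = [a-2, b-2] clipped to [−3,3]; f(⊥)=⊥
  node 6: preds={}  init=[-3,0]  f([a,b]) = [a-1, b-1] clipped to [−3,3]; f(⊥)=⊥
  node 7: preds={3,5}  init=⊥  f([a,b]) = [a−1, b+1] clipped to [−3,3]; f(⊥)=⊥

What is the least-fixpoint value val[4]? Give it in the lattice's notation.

[-1,1]

Iteration log — 12 steps:
  step 1. node 0  ⊔preds=[-3,0]  new=[-3,1]  old=[0,1]  +wl: 
  step 2. node 1  ⊔preds=⊥  new=[-2,2]  stable
  step 3. node 2  ⊔preds=⊥  new=[-3,-2]  stable
  step 4. node 3  ⊔preds=⊥  new=⊥  stable
  step 5. node 4  ⊔preds=⊥  new=⊥  stable
  step 6. node 5  ⊔preds=[-3,1]  new=[-3,-1]  old=⊥  +wl: 2,3,4
  step 7. node 6  ⊔preds=⊥  new=[-3,0]  stable
  step 8. node 7  ⊔preds=[-3,-1]  new=[-3,0]  old=⊥  +wl: 
  step 9. node 2  ⊔preds=[-3,-1]  new=[-3,1]  old=[-3,-2]  +wl: 
  step 10. node 3  ⊔preds=[-3,-1]  new=[-3,-1]  old=⊥  +wl: 7
  step 11. node 4  ⊔preds=[-3,-1]  new=[-1,1]  old=⊥  +wl: 
  step 12. node 7  ⊔preds=[-3,-1]  new=[-3,0]  stable

Least fixpoint reached:
  node 0: [-3,1]
  node 1: [-2,2]
  node 2: [-3,1]
  node 3: [-3,-1]
  node 4: [-1,1]
  node 5: [-3,-1]
  node 6: [-3,0]
  node 7: [-3,0]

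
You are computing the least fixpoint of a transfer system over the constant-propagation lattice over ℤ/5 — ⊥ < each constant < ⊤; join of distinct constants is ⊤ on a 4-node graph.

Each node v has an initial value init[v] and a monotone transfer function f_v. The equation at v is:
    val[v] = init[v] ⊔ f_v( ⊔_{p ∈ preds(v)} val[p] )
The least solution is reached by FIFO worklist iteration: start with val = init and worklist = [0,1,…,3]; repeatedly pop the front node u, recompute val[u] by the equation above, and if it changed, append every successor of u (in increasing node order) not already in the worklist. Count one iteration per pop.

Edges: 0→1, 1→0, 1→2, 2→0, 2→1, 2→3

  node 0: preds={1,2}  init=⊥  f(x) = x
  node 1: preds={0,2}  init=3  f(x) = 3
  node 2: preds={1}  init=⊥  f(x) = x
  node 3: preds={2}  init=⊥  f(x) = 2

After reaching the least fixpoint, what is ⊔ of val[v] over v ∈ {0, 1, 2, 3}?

Worklist (6 pops):
  #1 pop 0: in=3 → 3 (was ⊥); enqueue []
  #2 pop 1: in=3 → 3 (no change)
  #3 pop 2: in=3 → 3 (was ⊥); enqueue [0,1]
  #4 pop 3: in=3 → 2 (was ⊥); enqueue []
  #5 pop 0: in=3 → 3 (no change)
  #6 pop 1: in=3 → 3 (no change)

Fixpoint:
  val[0] = 3
  val[1] = 3
  val[2] = 3
  val[3] = 2

⊤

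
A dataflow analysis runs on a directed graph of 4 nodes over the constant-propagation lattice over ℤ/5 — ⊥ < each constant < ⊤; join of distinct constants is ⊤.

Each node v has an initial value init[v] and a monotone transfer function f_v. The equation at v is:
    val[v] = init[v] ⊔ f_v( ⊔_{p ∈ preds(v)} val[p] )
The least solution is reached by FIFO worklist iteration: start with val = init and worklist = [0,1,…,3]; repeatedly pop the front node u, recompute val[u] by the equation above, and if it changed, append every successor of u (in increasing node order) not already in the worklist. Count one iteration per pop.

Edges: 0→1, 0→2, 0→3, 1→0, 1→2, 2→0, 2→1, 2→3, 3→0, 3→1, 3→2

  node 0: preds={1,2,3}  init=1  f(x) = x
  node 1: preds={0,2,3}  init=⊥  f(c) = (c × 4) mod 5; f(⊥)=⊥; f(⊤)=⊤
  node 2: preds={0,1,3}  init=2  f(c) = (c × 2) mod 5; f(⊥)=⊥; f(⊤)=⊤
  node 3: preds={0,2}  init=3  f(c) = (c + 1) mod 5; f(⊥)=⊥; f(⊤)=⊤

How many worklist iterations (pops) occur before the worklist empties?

7

Trace (7 dequeues):
  [1] u=0 | in ⊤ | out ⊤ | prev 1 | push {}
  [2] u=1 | in ⊤ | out ⊤ | prev ⊥ | push {0}
  [3] u=2 | in ⊤ | out ⊤ | prev 2 | push {1}
  [4] u=3 | in ⊤ | out ⊤ | prev 3 | push {2}
  [5] u=0 | in ⊤ | out ⊤ | ==
  [6] u=1 | in ⊤ | out ⊤ | ==
  [7] u=2 | in ⊤ | out ⊤ | ==

Converged values:
  [0] ⊤
  [1] ⊤
  [2] ⊤
  [3] ⊤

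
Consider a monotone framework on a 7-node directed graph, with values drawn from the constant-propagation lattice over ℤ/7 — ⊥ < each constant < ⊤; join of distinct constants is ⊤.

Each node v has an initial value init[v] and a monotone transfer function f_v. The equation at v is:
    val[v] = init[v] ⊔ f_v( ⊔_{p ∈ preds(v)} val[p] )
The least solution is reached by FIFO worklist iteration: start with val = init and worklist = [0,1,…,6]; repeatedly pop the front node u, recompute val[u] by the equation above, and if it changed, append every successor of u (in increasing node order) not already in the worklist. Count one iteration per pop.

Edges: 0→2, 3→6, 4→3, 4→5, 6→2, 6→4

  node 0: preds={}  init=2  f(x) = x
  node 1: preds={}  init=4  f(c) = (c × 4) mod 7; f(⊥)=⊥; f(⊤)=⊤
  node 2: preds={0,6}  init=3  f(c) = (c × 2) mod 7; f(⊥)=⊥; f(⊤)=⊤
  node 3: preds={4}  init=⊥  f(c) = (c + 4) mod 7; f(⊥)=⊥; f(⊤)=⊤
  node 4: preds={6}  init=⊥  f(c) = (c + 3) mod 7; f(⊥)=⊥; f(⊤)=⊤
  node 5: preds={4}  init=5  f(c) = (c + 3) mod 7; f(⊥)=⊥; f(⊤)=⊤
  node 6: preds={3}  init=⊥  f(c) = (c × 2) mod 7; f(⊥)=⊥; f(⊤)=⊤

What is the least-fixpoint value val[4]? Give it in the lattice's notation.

⊥

Worklist (7 pops):
  #1 pop 0: in=⊥ → 2 (no change)
  #2 pop 1: in=⊥ → 4 (no change)
  #3 pop 2: in=2 → ⊤ (was 3); enqueue []
  #4 pop 3: in=⊥ → ⊥ (no change)
  #5 pop 4: in=⊥ → ⊥ (no change)
  #6 pop 5: in=⊥ → 5 (no change)
  #7 pop 6: in=⊥ → ⊥ (no change)

Fixpoint:
  val[0] = 2
  val[1] = 4
  val[2] = ⊤
  val[3] = ⊥
  val[4] = ⊥
  val[5] = 5
  val[6] = ⊥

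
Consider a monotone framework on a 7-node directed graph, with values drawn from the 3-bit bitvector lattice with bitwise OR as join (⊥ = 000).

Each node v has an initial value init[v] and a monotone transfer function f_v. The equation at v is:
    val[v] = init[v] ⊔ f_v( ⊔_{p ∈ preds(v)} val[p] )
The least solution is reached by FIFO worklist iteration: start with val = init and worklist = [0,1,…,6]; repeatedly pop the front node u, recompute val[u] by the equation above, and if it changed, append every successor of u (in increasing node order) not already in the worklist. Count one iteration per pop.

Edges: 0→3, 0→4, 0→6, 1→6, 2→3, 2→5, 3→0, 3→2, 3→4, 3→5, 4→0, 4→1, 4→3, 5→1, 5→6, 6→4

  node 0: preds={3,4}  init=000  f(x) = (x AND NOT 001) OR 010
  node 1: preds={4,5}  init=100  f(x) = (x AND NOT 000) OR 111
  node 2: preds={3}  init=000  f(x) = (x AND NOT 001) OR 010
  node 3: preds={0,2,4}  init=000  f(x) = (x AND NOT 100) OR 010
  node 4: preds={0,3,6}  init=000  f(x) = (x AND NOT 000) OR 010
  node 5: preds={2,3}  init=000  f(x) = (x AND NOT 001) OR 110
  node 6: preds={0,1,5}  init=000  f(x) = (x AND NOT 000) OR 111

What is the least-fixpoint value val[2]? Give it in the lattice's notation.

010

Trace (20 dequeues):
  [1] u=0 | in 000 | out 010 | prev 000 | push {}
  [2] u=1 | in 000 | out 111 | prev 100 | push {}
  [3] u=2 | in 000 | out 010 | prev 000 | push {}
  [4] u=3 | in 010 | out 010 | prev 000 | push {0,2}
  [5] u=4 | in 010 | out 010 | prev 000 | push {1,3}
  [6] u=5 | in 010 | out 110 | prev 000 | push {}
  [7] u=6 | in 111 | out 111 | prev 000 | push {4}
  [8] u=0 | in 010 | out 010 | ==
  [9] u=2 | in 010 | out 010 | ==
  [10] u=1 | in 110 | out 111 | ==
  [11] u=3 | in 010 | out 010 | ==
  [12] u=4 | in 111 | out 111 | prev 010 | push {0,1,3}
  [13] u=0 | in 111 | out 110 | prev 010 | push {4,6}
  [14] u=1 | in 111 | out 111 | ==
  [15] u=3 | in 111 | out 011 | prev 010 | push {0,2,5}
  [16] u=4 | in 111 | out 111 | ==
  [17] u=6 | in 111 | out 111 | ==
  [18] u=0 | in 111 | out 110 | ==
  [19] u=2 | in 011 | out 010 | ==
  [20] u=5 | in 011 | out 110 | ==

Converged values:
  [0] 110
  [1] 111
  [2] 010
  [3] 011
  [4] 111
  [5] 110
  [6] 111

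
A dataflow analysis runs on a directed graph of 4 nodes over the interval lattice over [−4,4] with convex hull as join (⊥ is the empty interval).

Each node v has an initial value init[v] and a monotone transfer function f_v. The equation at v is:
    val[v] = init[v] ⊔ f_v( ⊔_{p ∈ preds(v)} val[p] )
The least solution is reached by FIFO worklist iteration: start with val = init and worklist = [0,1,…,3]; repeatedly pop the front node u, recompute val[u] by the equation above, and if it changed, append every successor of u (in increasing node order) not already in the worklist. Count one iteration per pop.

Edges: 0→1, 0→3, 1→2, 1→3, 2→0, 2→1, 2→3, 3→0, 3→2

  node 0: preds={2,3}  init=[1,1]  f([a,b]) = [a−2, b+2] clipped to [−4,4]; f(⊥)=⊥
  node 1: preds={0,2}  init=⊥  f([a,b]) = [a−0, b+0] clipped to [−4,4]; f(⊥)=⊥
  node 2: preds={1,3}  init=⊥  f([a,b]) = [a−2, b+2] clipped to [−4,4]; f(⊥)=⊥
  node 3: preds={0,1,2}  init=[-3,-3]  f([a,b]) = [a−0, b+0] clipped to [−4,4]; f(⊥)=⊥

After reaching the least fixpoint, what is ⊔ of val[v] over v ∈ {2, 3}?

[-4,4]

Worklist (11 pops):
  #1 pop 0: in=[-3,-3] → [-4,1] (was [1,1]); enqueue []
  #2 pop 1: in=[-4,1] → [-4,1] (was ⊥); enqueue []
  #3 pop 2: in=[-4,1] → [-4,3] (was ⊥); enqueue [0,1]
  #4 pop 3: in=[-4,3] → [-4,3] (was [-3,-3]); enqueue [2]
  #5 pop 0: in=[-4,3] → [-4,4] (was [-4,1]); enqueue [3]
  #6 pop 1: in=[-4,4] → [-4,4] (was [-4,1]); enqueue []
  #7 pop 2: in=[-4,4] → [-4,4] (was [-4,3]); enqueue [0,1]
  #8 pop 3: in=[-4,4] → [-4,4] (was [-4,3]); enqueue [2]
  #9 pop 0: in=[-4,4] → [-4,4] (no change)
  #10 pop 1: in=[-4,4] → [-4,4] (no change)
  #11 pop 2: in=[-4,4] → [-4,4] (no change)

Fixpoint:
  val[0] = [-4,4]
  val[1] = [-4,4]
  val[2] = [-4,4]
  val[3] = [-4,4]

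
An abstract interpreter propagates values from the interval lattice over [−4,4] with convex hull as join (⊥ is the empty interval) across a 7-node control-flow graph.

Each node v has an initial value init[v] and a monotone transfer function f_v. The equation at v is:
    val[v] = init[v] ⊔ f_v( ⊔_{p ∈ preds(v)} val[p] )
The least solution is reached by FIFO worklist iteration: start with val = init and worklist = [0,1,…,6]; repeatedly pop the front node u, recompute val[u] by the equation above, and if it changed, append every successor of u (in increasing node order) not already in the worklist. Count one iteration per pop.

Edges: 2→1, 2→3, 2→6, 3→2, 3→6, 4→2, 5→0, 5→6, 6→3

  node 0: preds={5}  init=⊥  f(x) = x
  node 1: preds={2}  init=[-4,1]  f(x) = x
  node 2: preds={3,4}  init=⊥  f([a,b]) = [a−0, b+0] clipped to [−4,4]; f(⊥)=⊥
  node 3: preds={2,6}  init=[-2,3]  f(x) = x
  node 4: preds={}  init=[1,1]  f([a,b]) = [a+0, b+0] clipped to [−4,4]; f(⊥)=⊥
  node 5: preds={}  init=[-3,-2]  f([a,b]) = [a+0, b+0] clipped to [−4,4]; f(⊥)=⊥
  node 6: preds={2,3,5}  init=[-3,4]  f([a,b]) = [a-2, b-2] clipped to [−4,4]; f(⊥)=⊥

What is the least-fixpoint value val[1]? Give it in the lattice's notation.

[-4,4]

Trace (16 dequeues):
  [1] u=0 | in [-3,-2] | out [-3,-2] | prev ⊥ | push {}
  [2] u=1 | in ⊥ | out [-4,1] | ==
  [3] u=2 | in [-2,3] | out [-2,3] | prev ⊥ | push {1}
  [4] u=3 | in [-3,4] | out [-3,4] | prev [-2,3] | push {2}
  [5] u=4 | in ⊥ | out [1,1] | ==
  [6] u=5 | in ⊥ | out [-3,-2] | ==
  [7] u=6 | in [-3,4] | out [-4,4] | prev [-3,4] | push {3}
  [8] u=1 | in [-2,3] | out [-4,3] | prev [-4,1] | push {}
  [9] u=2 | in [-3,4] | out [-3,4] | prev [-2,3] | push {1,6}
  [10] u=3 | in [-4,4] | out [-4,4] | prev [-3,4] | push {2}
  [11] u=1 | in [-3,4] | out [-4,4] | prev [-4,3] | push {}
  [12] u=6 | in [-4,4] | out [-4,4] | ==
  [13] u=2 | in [-4,4] | out [-4,4] | prev [-3,4] | push {1,3,6}
  [14] u=1 | in [-4,4] | out [-4,4] | ==
  [15] u=3 | in [-4,4] | out [-4,4] | ==
  [16] u=6 | in [-4,4] | out [-4,4] | ==

Converged values:
  [0] [-3,-2]
  [1] [-4,4]
  [2] [-4,4]
  [3] [-4,4]
  [4] [1,1]
  [5] [-3,-2]
  [6] [-4,4]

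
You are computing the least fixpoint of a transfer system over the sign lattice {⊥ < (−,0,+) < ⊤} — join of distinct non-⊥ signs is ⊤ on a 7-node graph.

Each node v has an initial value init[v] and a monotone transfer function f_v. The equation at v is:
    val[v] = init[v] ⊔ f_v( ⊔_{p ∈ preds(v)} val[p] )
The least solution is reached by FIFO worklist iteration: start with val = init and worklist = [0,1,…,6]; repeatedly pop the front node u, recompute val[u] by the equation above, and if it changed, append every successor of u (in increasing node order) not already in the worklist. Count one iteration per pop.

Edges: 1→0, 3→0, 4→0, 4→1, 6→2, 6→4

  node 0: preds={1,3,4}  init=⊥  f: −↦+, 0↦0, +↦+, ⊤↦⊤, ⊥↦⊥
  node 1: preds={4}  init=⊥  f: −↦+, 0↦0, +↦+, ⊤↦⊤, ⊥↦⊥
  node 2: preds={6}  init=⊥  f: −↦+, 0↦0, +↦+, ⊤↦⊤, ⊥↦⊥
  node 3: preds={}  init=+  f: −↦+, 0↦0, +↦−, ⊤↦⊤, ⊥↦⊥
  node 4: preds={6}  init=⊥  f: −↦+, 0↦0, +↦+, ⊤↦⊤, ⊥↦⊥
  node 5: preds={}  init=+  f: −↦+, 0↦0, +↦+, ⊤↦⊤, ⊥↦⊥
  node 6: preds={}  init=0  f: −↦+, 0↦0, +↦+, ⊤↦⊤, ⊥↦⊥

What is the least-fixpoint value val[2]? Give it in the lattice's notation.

0

Trace (10 dequeues):
  [1] u=0 | in + | out + | prev ⊥ | push {}
  [2] u=1 | in ⊥ | out ⊥ | ==
  [3] u=2 | in 0 | out 0 | prev ⊥ | push {}
  [4] u=3 | in ⊥ | out + | ==
  [5] u=4 | in 0 | out 0 | prev ⊥ | push {0,1}
  [6] u=5 | in ⊥ | out + | ==
  [7] u=6 | in ⊥ | out 0 | ==
  [8] u=0 | in ⊤ | out ⊤ | prev + | push {}
  [9] u=1 | in 0 | out 0 | prev ⊥ | push {0}
  [10] u=0 | in ⊤ | out ⊤ | ==

Converged values:
  [0] ⊤
  [1] 0
  [2] 0
  [3] +
  [4] 0
  [5] +
  [6] 0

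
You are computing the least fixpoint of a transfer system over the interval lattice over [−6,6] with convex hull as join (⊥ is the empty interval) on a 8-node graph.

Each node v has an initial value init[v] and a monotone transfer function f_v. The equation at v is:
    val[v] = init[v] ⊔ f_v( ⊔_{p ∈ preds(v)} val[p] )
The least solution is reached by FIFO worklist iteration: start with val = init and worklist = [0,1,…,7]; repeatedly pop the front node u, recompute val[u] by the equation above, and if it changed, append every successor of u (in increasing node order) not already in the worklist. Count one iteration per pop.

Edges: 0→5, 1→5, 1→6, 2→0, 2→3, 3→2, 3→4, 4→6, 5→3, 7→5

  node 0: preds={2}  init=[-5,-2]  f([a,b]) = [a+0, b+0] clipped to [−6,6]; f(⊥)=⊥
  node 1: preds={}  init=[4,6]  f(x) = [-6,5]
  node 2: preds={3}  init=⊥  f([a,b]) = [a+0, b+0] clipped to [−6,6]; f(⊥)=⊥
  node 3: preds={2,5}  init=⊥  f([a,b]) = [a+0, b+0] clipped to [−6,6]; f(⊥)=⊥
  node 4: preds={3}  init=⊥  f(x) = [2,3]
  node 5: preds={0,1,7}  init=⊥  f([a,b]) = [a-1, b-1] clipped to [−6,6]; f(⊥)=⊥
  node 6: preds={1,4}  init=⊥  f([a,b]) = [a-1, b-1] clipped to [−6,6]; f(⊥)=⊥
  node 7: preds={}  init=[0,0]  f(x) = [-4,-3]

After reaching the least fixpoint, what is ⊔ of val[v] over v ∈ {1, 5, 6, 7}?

Worklist (15 pops):
  #1 pop 0: in=⊥ → [-5,-2] (no change)
  #2 pop 1: in=⊥ → [-6,6] (was [4,6]); enqueue []
  #3 pop 2: in=⊥ → ⊥ (no change)
  #4 pop 3: in=⊥ → ⊥ (no change)
  #5 pop 4: in=⊥ → [2,3] (was ⊥); enqueue []
  #6 pop 5: in=[-6,6] → [-6,5] (was ⊥); enqueue [3]
  #7 pop 6: in=[-6,6] → [-6,5] (was ⊥); enqueue []
  #8 pop 7: in=⊥ → [-4,0] (was [0,0]); enqueue [5]
  #9 pop 3: in=[-6,5] → [-6,5] (was ⊥); enqueue [2,4]
  #10 pop 5: in=[-6,6] → [-6,5] (no change)
  #11 pop 2: in=[-6,5] → [-6,5] (was ⊥); enqueue [0,3]
  #12 pop 4: in=[-6,5] → [2,3] (no change)
  #13 pop 0: in=[-6,5] → [-6,5] (was [-5,-2]); enqueue [5]
  #14 pop 3: in=[-6,5] → [-6,5] (no change)
  #15 pop 5: in=[-6,6] → [-6,5] (no change)

Fixpoint:
  val[0] = [-6,5]
  val[1] = [-6,6]
  val[2] = [-6,5]
  val[3] = [-6,5]
  val[4] = [2,3]
  val[5] = [-6,5]
  val[6] = [-6,5]
  val[7] = [-4,0]

[-6,6]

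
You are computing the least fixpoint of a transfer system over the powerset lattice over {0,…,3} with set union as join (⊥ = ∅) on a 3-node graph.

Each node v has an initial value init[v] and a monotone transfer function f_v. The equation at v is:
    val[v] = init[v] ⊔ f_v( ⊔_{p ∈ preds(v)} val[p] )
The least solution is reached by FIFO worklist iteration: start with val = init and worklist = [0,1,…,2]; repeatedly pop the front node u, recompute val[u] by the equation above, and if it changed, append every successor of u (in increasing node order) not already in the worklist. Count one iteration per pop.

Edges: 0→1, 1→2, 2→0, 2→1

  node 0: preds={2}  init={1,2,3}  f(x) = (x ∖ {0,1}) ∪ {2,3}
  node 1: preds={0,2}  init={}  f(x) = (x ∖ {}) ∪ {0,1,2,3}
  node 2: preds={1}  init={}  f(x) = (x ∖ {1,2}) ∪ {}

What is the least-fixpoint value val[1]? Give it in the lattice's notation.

{0,1,2,3}

Worklist (5 pops):
  #1 pop 0: in={} → {1,2,3} (no change)
  #2 pop 1: in={1,2,3} → {0,1,2,3} (was {}); enqueue []
  #3 pop 2: in={0,1,2,3} → {0,3} (was {}); enqueue [0,1]
  #4 pop 0: in={0,3} → {1,2,3} (no change)
  #5 pop 1: in={0,1,2,3} → {0,1,2,3} (no change)

Fixpoint:
  val[0] = {1,2,3}
  val[1] = {0,1,2,3}
  val[2] = {0,3}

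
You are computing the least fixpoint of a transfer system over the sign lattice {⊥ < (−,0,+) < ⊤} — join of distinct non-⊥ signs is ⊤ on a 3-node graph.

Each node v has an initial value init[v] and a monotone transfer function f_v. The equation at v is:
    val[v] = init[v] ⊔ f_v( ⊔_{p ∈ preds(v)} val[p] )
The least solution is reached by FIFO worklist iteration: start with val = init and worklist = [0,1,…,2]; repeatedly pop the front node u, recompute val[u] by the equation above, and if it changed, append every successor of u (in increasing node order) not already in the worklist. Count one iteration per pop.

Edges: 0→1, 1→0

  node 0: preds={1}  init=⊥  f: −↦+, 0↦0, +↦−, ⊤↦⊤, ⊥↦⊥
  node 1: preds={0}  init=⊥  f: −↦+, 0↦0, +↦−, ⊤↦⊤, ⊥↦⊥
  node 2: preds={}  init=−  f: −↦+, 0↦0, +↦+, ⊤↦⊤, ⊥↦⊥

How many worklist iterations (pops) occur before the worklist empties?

3

Worklist (3 pops):
  #1 pop 0: in=⊥ → ⊥ (no change)
  #2 pop 1: in=⊥ → ⊥ (no change)
  #3 pop 2: in=⊥ → − (no change)

Fixpoint:
  val[0] = ⊥
  val[1] = ⊥
  val[2] = −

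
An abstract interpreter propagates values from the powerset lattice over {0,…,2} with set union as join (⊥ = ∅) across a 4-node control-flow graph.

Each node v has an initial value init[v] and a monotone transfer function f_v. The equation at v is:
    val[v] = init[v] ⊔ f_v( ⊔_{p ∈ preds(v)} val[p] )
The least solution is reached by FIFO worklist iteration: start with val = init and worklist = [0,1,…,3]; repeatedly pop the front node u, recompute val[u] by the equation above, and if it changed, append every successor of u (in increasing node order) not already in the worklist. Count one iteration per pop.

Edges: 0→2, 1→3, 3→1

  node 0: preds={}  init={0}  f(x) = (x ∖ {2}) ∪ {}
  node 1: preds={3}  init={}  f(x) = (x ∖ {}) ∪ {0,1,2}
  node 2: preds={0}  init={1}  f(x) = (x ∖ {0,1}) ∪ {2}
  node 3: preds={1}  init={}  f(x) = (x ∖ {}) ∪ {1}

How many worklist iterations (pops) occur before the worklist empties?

Trace (5 dequeues):
  [1] u=0 | in {} | out {0} | ==
  [2] u=1 | in {} | out {0,1,2} | prev {} | push {}
  [3] u=2 | in {0} | out {1,2} | prev {1} | push {}
  [4] u=3 | in {0,1,2} | out {0,1,2} | prev {} | push {1}
  [5] u=1 | in {0,1,2} | out {0,1,2} | ==

Converged values:
  [0] {0}
  [1] {0,1,2}
  [2] {1,2}
  [3] {0,1,2}

5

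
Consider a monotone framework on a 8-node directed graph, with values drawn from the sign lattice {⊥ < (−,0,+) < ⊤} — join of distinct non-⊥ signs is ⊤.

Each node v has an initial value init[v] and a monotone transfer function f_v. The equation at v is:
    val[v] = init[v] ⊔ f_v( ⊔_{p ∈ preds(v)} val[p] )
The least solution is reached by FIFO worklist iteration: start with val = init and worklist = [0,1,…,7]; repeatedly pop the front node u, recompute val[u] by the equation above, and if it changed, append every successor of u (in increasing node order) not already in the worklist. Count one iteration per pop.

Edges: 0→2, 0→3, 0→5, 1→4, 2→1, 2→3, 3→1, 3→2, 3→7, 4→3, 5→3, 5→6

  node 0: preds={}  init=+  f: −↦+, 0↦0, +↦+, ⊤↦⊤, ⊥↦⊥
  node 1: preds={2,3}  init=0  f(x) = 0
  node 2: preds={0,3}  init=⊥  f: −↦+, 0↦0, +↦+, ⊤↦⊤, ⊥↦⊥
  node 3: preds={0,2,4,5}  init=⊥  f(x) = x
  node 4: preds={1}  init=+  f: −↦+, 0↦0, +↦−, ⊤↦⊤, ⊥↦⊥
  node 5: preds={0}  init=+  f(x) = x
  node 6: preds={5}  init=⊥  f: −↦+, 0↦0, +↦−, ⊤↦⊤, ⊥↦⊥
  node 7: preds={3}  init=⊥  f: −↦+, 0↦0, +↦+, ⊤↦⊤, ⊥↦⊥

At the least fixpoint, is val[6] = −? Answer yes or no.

Worklist (16 pops):
  #1 pop 0: in=⊥ → + (no change)
  #2 pop 1: in=⊥ → 0 (no change)
  #3 pop 2: in=+ → + (was ⊥); enqueue [1]
  #4 pop 3: in=+ → + (was ⊥); enqueue [2]
  #5 pop 4: in=0 → ⊤ (was +); enqueue [3]
  #6 pop 5: in=+ → + (no change)
  #7 pop 6: in=+ → − (was ⊥); enqueue []
  #8 pop 7: in=+ → + (was ⊥); enqueue []
  #9 pop 1: in=+ → 0 (no change)
  #10 pop 2: in=+ → + (no change)
  #11 pop 3: in=⊤ → ⊤ (was +); enqueue [1,2,7]
  #12 pop 1: in=⊤ → 0 (no change)
  #13 pop 2: in=⊤ → ⊤ (was +); enqueue [1,3]
  #14 pop 7: in=⊤ → ⊤ (was +); enqueue []
  #15 pop 1: in=⊤ → 0 (no change)
  #16 pop 3: in=⊤ → ⊤ (no change)

Fixpoint:
  val[0] = +
  val[1] = 0
  val[2] = ⊤
  val[3] = ⊤
  val[4] = ⊤
  val[5] = +
  val[6] = −
  val[7] = ⊤

yes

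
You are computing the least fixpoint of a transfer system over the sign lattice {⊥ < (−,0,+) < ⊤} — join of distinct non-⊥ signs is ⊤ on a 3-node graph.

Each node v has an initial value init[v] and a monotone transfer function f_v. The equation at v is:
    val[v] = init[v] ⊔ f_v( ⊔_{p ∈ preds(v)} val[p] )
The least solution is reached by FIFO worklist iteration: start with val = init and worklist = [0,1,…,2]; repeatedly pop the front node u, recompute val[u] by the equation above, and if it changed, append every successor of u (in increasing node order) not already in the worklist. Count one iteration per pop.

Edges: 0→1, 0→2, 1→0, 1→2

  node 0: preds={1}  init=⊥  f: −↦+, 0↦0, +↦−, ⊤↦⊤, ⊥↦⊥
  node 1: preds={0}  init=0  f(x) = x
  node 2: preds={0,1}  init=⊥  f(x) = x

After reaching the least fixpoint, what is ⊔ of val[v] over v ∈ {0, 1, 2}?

0

Iteration log — 3 steps:
  step 1. node 0  ⊔preds=0  new=0  old=⊥  +wl: 
  step 2. node 1  ⊔preds=0  new=0  stable
  step 3. node 2  ⊔preds=0  new=0  old=⊥  +wl: 

Least fixpoint reached:
  node 0: 0
  node 1: 0
  node 2: 0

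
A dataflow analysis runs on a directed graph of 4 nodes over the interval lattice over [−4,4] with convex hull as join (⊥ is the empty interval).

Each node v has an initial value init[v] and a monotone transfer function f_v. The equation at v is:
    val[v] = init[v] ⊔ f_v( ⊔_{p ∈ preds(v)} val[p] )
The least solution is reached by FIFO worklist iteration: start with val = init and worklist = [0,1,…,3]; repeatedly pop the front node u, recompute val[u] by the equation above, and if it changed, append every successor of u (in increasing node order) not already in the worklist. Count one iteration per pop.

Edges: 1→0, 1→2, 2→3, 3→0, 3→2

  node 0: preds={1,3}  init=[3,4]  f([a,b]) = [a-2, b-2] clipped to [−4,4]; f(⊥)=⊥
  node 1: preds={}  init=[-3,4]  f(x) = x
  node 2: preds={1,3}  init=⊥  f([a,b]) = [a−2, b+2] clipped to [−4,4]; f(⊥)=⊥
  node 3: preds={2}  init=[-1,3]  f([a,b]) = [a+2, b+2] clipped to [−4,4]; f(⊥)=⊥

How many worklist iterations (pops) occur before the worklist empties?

6

Worklist (6 pops):
  #1 pop 0: in=[-3,4] → [-4,4] (was [3,4]); enqueue []
  #2 pop 1: in=⊥ → [-3,4] (no change)
  #3 pop 2: in=[-3,4] → [-4,4] (was ⊥); enqueue []
  #4 pop 3: in=[-4,4] → [-2,4] (was [-1,3]); enqueue [0,2]
  #5 pop 0: in=[-3,4] → [-4,4] (no change)
  #6 pop 2: in=[-3,4] → [-4,4] (no change)

Fixpoint:
  val[0] = [-4,4]
  val[1] = [-3,4]
  val[2] = [-4,4]
  val[3] = [-2,4]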